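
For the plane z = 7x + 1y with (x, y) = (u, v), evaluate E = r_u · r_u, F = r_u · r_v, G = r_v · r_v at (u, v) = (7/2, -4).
E = 50;  F = 7;  G = 2

Partials: r_u = (1, 0, 7), r_v = (0, 1, 1). As functions of (u, v):
  E = r_u · r_u = 50,
  F = r_u · r_v = 7,
  G = r_v · r_v = 2.
Evaluating at (u, v) = (7/2, -4): E = 50, F = 7, G = 2.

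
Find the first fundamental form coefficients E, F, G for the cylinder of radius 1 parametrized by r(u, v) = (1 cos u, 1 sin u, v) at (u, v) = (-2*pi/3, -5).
E = 1;  F = 0;  G = 1

Partials: r_u = (-sin(u), cos(u), 0), r_v = (0, 0, 1). As functions of (u, v):
  E = r_u · r_u = 1,
  F = r_u · r_v = 0,
  G = r_v · r_v = 1.
Evaluating at (u, v) = (-2*pi/3, -5): E = 1, F = 0, G = 1.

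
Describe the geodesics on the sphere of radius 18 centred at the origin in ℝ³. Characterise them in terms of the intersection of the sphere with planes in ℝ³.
Geodesics on the sphere of radius 18 are great circles — circles of radius 18 obtained as the intersection of the sphere with planes through the origin (the centre of the sphere).

A curve α(t) of nonzero constant speed on the sphere of radius 18 is a geodesic iff its acceleration α̈ is everywhere normal to the surface, i.e. parallel to the radial vector α(t). Then d/dt(α × α̇) = α̇ × α̇ + α × α̈ = 0, so α × α̇ is a constant vector n ≠ 0 and α(t) · n = 0 for all t: α lies in the plane through the origin with normal n. The intersection of that plane with the sphere is a circle of radius 18 (a great circle). Conversely, a great circle traversed at constant speed has centripetal acceleration pointing at the origin, hence normal to the sphere, so every great circle is a geodesic.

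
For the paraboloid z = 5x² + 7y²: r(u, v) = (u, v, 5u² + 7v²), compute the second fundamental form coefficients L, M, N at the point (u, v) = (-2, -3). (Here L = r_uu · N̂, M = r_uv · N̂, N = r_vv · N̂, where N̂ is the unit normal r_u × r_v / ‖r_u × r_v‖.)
L = 2*sqrt(2165)/433;  M = 0;  N = 14*sqrt(2165)/2165

Compute the unit normal N̂(u, v) = (-10*u/sqrt(100*u^2 + 196*v^2 + 1), -14*v/sqrt(100*u^2 + 196*v^2 + 1), 1/sqrt(100*u^2 + 196*v^2 + 1)), and the second partials r_uu, r_uv, r_vv. Take dot products:
  L(u, v) = r_uu · N̂ = 10/sqrt(100*u^2 + 196*v^2 + 1),
  M(u, v) = r_uv · N̂ = 0,
  N(u, v) = r_vv · N̂ = 14/sqrt(100*u^2 + 196*v^2 + 1).
Evaluating at (u, v) = (-2, -3):
  L = 2*sqrt(2165)/433, M = 0, N = 14*sqrt(2165)/2165.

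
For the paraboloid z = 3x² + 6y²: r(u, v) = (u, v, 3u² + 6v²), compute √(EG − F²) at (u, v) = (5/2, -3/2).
√(EG − F²)|_{(5/2, -3/2)} = 5*sqrt(22)

E = 36*u^2 + 1, F = 72*u*v, G = 144*v^2 + 1; EG − F² = 36*u^2 + 144*v^2 + 1; √(EG − F²) = sqrt(36*u^2 + 144*v^2 + 1). At the given point: 5*sqrt(22).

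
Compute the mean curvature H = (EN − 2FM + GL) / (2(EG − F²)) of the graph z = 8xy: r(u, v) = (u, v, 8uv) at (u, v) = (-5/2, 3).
H = 3840*sqrt(977)/954529

With E = 64*v^2 + 1, F = 64*u*v, G = 64*u^2 + 1, L = 0, M = 8/sqrt(64*u^2 + 64*v^2 + 1), N = 0, assemble
  H = (EN − 2FM + GL) / (2(EG − F²)) = -512*u*v/(64*u^2 + 64*v^2 + 1)^(3/2).
At (u, v) = (-5/2, 3): H = 3840*sqrt(977)/954529.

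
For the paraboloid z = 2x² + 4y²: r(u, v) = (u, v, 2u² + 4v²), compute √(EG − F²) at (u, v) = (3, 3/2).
√(EG − F²)|_{(3, 3/2)} = 17

E = 16*u^2 + 1, F = 32*u*v, G = 64*v^2 + 1; EG − F² = 16*u^2 + 64*v^2 + 1; √(EG − F²) = sqrt(16*u^2 + 64*v^2 + 1). At the given point: 17.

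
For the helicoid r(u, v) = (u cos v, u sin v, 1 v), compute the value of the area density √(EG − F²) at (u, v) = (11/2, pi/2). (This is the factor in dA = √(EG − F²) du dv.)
√(EG − F²)|_{(11/2, pi/2)} = 5*sqrt(5)/2

E = 1, F = 0, G = u^2 + 1, so EG − F² = u^2 + 1. Taking the positive square root: √(EG − F²) = sqrt(u^2 + 1). At (u, v) = (11/2, pi/2): 5*sqrt(5)/2.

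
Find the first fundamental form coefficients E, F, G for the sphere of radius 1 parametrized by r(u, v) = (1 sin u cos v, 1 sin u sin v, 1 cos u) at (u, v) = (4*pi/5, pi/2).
E = 1;  F = 0;  G = 5/8 - sqrt(5)/8

Partials: r_u = (cos(u)*cos(v), sin(v)*cos(u), -sin(u)), r_v = (-sin(u)*sin(v), sin(u)*cos(v), 0). As functions of (u, v):
  E = r_u · r_u = 1,
  F = r_u · r_v = 0,
  G = r_v · r_v = sin(u)^2.
Evaluating at (u, v) = (4*pi/5, pi/2): E = 1, F = 0, G = 5/8 - sqrt(5)/8.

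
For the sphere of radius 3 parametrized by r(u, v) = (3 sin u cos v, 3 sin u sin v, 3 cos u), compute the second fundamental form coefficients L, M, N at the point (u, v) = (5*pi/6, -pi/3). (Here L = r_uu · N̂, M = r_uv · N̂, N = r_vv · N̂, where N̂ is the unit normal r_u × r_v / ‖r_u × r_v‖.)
L = -3;  M = 0;  N = -3/4

Compute the unit normal N̂(u, v) = (sin(u)^2*cos(v)/Abs(sin(u)), sin(u)^2*sin(v)/Abs(sin(u)), sin(2*u)/(2*Abs(sin(u)))), and the second partials r_uu, r_uv, r_vv. Take dot products:
  L(u, v) = r_uu · N̂ = -3*sin(u)/Abs(sin(u)),
  M(u, v) = r_uv · N̂ = 0,
  N(u, v) = r_vv · N̂ = -3*sin(u)^3/Abs(sin(u)).
Evaluating at (u, v) = (5*pi/6, -pi/3):
  L = -3, M = 0, N = -3/4.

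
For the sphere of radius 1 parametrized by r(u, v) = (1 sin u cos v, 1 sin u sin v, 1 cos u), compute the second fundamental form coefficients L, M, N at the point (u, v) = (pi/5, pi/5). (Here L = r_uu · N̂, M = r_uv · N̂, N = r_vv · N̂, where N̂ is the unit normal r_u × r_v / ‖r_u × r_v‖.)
L = -1;  M = 0;  N = -5/8 + sqrt(5)/8

Compute the unit normal N̂(u, v) = (sin(u)^2*cos(v)/Abs(sin(u)), sin(u)^2*sin(v)/Abs(sin(u)), sin(2*u)/(2*Abs(sin(u)))), and the second partials r_uu, r_uv, r_vv. Take dot products:
  L(u, v) = r_uu · N̂ = -sin(u)/Abs(sin(u)),
  M(u, v) = r_uv · N̂ = 0,
  N(u, v) = r_vv · N̂ = -sin(u)^3/Abs(sin(u)).
Evaluating at (u, v) = (pi/5, pi/5):
  L = -1, M = 0, N = -5/8 + sqrt(5)/8.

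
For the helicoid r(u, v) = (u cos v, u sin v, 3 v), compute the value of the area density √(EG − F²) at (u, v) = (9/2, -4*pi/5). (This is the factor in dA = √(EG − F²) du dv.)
√(EG − F²)|_{(9/2, -4*pi/5)} = 3*sqrt(13)/2

E = 1, F = 0, G = u^2 + 9, so EG − F² = u^2 + 9. Taking the positive square root: √(EG − F²) = sqrt(u^2 + 9). At (u, v) = (9/2, -4*pi/5): 3*sqrt(13)/2.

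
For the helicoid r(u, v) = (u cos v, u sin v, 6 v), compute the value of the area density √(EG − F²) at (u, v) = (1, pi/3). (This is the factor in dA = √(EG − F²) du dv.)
√(EG − F²)|_{(1, pi/3)} = sqrt(37)

E = 1, F = 0, G = u^2 + 36, so EG − F² = u^2 + 36. Taking the positive square root: √(EG − F²) = sqrt(u^2 + 36). At (u, v) = (1, pi/3): sqrt(37).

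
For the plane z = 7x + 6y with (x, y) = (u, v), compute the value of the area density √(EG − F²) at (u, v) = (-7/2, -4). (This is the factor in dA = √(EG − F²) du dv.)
√(EG − F²)|_{(-7/2, -4)} = sqrt(86)

E = 50, F = 42, G = 37, so EG − F² = 86. Taking the positive square root: √(EG − F²) = sqrt(86). At (u, v) = (-7/2, -4): sqrt(86).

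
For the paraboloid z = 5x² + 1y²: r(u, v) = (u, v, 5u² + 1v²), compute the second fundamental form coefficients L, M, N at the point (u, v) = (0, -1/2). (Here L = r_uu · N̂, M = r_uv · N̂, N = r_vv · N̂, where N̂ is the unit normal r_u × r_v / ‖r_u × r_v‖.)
L = 5*sqrt(2);  M = 0;  N = sqrt(2)

Compute the unit normal N̂(u, v) = (-10*u/sqrt(100*u^2 + 4*v^2 + 1), -2*v/sqrt(100*u^2 + 4*v^2 + 1), 1/sqrt(100*u^2 + 4*v^2 + 1)), and the second partials r_uu, r_uv, r_vv. Take dot products:
  L(u, v) = r_uu · N̂ = 10/sqrt(100*u^2 + 4*v^2 + 1),
  M(u, v) = r_uv · N̂ = 0,
  N(u, v) = r_vv · N̂ = 2/sqrt(100*u^2 + 4*v^2 + 1).
Evaluating at (u, v) = (0, -1/2):
  L = 5*sqrt(2), M = 0, N = sqrt(2).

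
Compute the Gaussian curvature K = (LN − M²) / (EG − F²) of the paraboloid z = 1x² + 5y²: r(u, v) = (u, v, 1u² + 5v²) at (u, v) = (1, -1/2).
K = 1/45

Coefficients of the first fundamental form: E = 4*u^2 + 1, F = 20*u*v, G = 100*v^2 + 1.
Coefficients of the second fundamental form: L = 2/sqrt(4*u^2 + 100*v^2 + 1), M = 0, N = 10/sqrt(4*u^2 + 100*v^2 + 1).
Assemble K = (LN − M²)/(EG − F²) = 20/(16*u^4 + 800*u^2*v^2 + 8*u^2 + 10000*v^4 + 200*v^2 + 1). At (u, v) = (1, -1/2): K = 1/45.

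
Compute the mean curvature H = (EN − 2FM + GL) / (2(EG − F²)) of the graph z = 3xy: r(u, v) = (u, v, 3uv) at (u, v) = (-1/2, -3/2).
H = -81*sqrt(94)/4418

With E = 9*v^2 + 1, F = 9*u*v, G = 9*u^2 + 1, L = 0, M = 3/sqrt(9*u^2 + 9*v^2 + 1), N = 0, assemble
  H = (EN − 2FM + GL) / (2(EG − F²)) = -27*u*v/(9*u^2 + 9*v^2 + 1)^(3/2).
At (u, v) = (-1/2, -3/2): H = -81*sqrt(94)/4418.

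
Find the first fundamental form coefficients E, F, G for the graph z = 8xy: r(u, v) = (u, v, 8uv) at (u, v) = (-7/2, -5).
E = 1601;  F = 1120;  G = 785

Partials: r_u = (1, 0, 8*v), r_v = (0, 1, 8*u). As functions of (u, v):
  E = r_u · r_u = 64*v^2 + 1,
  F = r_u · r_v = 64*u*v,
  G = r_v · r_v = 64*u^2 + 1.
Evaluating at (u, v) = (-7/2, -5): E = 1601, F = 1120, G = 785.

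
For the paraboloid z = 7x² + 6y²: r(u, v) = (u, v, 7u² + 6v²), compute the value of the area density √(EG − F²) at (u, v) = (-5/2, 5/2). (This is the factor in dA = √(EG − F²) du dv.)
√(EG − F²)|_{(-5/2, 5/2)} = sqrt(2126)

E = 196*u^2 + 1, F = 168*u*v, G = 144*v^2 + 1, so EG − F² = 196*u^2 + 144*v^2 + 1. Taking the positive square root: √(EG − F²) = sqrt(196*u^2 + 144*v^2 + 1). At (u, v) = (-5/2, 5/2): sqrt(2126).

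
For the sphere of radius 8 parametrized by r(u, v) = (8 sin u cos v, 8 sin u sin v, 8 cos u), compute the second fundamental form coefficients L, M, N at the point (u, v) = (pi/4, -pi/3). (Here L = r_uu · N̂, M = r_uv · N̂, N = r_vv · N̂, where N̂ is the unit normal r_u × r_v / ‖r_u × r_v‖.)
L = -8;  M = 0;  N = -4

Compute the unit normal N̂(u, v) = (sin(u)^2*cos(v)/Abs(sin(u)), sin(u)^2*sin(v)/Abs(sin(u)), sin(2*u)/(2*Abs(sin(u)))), and the second partials r_uu, r_uv, r_vv. Take dot products:
  L(u, v) = r_uu · N̂ = -8*sin(u)/Abs(sin(u)),
  M(u, v) = r_uv · N̂ = 0,
  N(u, v) = r_vv · N̂ = -8*sin(u)^3/Abs(sin(u)).
Evaluating at (u, v) = (pi/4, -pi/3):
  L = -8, M = 0, N = -4.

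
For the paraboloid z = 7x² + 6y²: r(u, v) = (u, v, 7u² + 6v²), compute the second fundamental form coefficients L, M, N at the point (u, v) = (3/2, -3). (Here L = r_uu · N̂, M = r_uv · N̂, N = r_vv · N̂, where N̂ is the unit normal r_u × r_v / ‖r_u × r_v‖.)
L = 7*sqrt(1738)/869;  M = 0;  N = 6*sqrt(1738)/869

Compute the unit normal N̂(u, v) = (-14*u/sqrt(196*u^2 + 144*v^2 + 1), -12*v/sqrt(196*u^2 + 144*v^2 + 1), 1/sqrt(196*u^2 + 144*v^2 + 1)), and the second partials r_uu, r_uv, r_vv. Take dot products:
  L(u, v) = r_uu · N̂ = 14/sqrt(196*u^2 + 144*v^2 + 1),
  M(u, v) = r_uv · N̂ = 0,
  N(u, v) = r_vv · N̂ = 12/sqrt(196*u^2 + 144*v^2 + 1).
Evaluating at (u, v) = (3/2, -3):
  L = 7*sqrt(1738)/869, M = 0, N = 6*sqrt(1738)/869.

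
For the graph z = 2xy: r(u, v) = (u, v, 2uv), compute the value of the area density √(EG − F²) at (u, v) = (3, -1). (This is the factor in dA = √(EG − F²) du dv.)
√(EG − F²)|_{(3, -1)} = sqrt(41)

E = 4*v^2 + 1, F = 4*u*v, G = 4*u^2 + 1, so EG − F² = 4*u^2 + 4*v^2 + 1. Taking the positive square root: √(EG − F²) = sqrt(4*u^2 + 4*v^2 + 1). At (u, v) = (3, -1): sqrt(41).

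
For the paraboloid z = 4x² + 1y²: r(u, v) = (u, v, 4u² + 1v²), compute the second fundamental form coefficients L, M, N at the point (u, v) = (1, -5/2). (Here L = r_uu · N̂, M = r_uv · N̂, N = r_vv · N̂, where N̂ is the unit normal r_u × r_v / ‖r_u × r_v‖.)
L = 4*sqrt(10)/15;  M = 0;  N = sqrt(10)/15

Compute the unit normal N̂(u, v) = (-8*u/sqrt(64*u^2 + 4*v^2 + 1), -2*v/sqrt(64*u^2 + 4*v^2 + 1), 1/sqrt(64*u^2 + 4*v^2 + 1)), and the second partials r_uu, r_uv, r_vv. Take dot products:
  L(u, v) = r_uu · N̂ = 8/sqrt(64*u^2 + 4*v^2 + 1),
  M(u, v) = r_uv · N̂ = 0,
  N(u, v) = r_vv · N̂ = 2/sqrt(64*u^2 + 4*v^2 + 1).
Evaluating at (u, v) = (1, -5/2):
  L = 4*sqrt(10)/15, M = 0, N = sqrt(10)/15.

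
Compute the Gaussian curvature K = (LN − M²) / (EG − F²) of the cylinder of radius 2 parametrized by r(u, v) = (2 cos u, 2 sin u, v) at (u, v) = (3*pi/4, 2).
K = 0

Coefficients of the first fundamental form: E = 4, F = 0, G = 1.
Coefficients of the second fundamental form: L = -2, M = 0, N = 0.
Assemble K = (LN − M²)/(EG − F²) = 0. At (u, v) = (3*pi/4, 2): K = 0.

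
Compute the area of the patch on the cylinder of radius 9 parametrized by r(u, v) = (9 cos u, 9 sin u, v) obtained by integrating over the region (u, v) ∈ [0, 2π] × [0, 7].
Area = 126*pi

Area = ∫∫ √(EG − F²) du dv with √(EG − F²) = 9. Integrating over [0, 2π] × [0, 7] gives 126*pi.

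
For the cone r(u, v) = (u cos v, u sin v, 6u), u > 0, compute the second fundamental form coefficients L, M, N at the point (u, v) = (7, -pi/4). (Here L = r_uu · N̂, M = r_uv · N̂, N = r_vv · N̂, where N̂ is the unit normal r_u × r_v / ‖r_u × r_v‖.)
L = 0;  M = 0;  N = 42*sqrt(37)/37

Compute the unit normal N̂(u, v) = (-6*sqrt(37)*u*cos(v)/(37*Abs(u)), -6*sqrt(37)*u*sin(v)/(37*Abs(u)), sqrt(37)*u/(37*Abs(u))), and the second partials r_uu, r_uv, r_vv. Take dot products:
  L(u, v) = r_uu · N̂ = 0,
  M(u, v) = r_uv · N̂ = 0,
  N(u, v) = r_vv · N̂ = 6*sqrt(37)*u^2/(37*Abs(u)).
Evaluating at (u, v) = (7, -pi/4):
  L = 0, M = 0, N = 42*sqrt(37)/37.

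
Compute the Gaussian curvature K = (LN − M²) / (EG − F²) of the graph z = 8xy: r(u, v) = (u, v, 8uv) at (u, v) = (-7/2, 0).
K = -64/616225

Coefficients of the first fundamental form: E = 64*v^2 + 1, F = 64*u*v, G = 64*u^2 + 1.
Coefficients of the second fundamental form: L = 0, M = 8/sqrt(64*u^2 + 64*v^2 + 1), N = 0.
Assemble K = (LN − M²)/(EG − F²) = -64/(4096*u^4 + 8192*u^2*v^2 + 128*u^2 + 4096*v^4 + 128*v^2 + 1). At (u, v) = (-7/2, 0): K = -64/616225.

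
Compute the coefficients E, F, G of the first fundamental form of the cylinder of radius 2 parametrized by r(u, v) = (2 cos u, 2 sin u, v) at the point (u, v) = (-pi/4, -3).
E = 4;  F = 0;  G = 1

Partials: r_u = (-2*sin(u), 2*cos(u), 0), r_v = (0, 0, 1). As functions of (u, v):
  E = r_u · r_u = 4,
  F = r_u · r_v = 0,
  G = r_v · r_v = 1.
Evaluating at (u, v) = (-pi/4, -3): E = 4, F = 0, G = 1.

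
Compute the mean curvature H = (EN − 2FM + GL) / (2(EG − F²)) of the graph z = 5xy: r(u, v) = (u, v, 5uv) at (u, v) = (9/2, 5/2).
H = -5625*sqrt(2654)/3521858

With E = 25*v^2 + 1, F = 25*u*v, G = 25*u^2 + 1, L = 0, M = 5/sqrt(25*u^2 + 25*v^2 + 1), N = 0, assemble
  H = (EN − 2FM + GL) / (2(EG − F²)) = -125*u*v/(25*u^2 + 25*v^2 + 1)^(3/2).
At (u, v) = (9/2, 5/2): H = -5625*sqrt(2654)/3521858.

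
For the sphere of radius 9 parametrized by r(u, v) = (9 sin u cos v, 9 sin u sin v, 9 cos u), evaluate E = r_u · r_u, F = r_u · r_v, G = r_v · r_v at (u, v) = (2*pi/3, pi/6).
E = 81;  F = 0;  G = 243/4

Partials: r_u = (9*cos(u)*cos(v), 9*sin(v)*cos(u), -9*sin(u)), r_v = (-9*sin(u)*sin(v), 9*sin(u)*cos(v), 0). As functions of (u, v):
  E = r_u · r_u = 81,
  F = r_u · r_v = 0,
  G = r_v · r_v = 81*sin(u)^2.
Evaluating at (u, v) = (2*pi/3, pi/6): E = 81, F = 0, G = 243/4.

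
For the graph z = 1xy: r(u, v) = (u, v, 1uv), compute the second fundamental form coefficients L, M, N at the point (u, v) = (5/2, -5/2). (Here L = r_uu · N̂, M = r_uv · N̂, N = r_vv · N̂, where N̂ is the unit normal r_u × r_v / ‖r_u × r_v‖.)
L = 0;  M = sqrt(6)/9;  N = 0

Compute the unit normal N̂(u, v) = (-v/sqrt(u^2 + v^2 + 1), -u/sqrt(u^2 + v^2 + 1), 1/sqrt(u^2 + v^2 + 1)), and the second partials r_uu, r_uv, r_vv. Take dot products:
  L(u, v) = r_uu · N̂ = 0,
  M(u, v) = r_uv · N̂ = 1/sqrt(u^2 + v^2 + 1),
  N(u, v) = r_vv · N̂ = 0.
Evaluating at (u, v) = (5/2, -5/2):
  L = 0, M = sqrt(6)/9, N = 0.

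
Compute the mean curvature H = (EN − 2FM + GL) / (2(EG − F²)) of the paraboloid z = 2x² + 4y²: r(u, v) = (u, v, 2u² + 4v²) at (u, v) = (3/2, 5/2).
H = 50*sqrt(437)/10051

With E = 16*u^2 + 1, F = 32*u*v, G = 64*v^2 + 1, L = 4/sqrt(16*u^2 + 64*v^2 + 1), M = 0, N = 8/sqrt(16*u^2 + 64*v^2 + 1), assemble
  H = (EN − 2FM + GL) / (2(EG − F²)) = 2*(32*u^2 + 64*v^2 + 3)/(16*u^2 + 64*v^2 + 1)^(3/2).
At (u, v) = (3/2, 5/2): H = 50*sqrt(437)/10051.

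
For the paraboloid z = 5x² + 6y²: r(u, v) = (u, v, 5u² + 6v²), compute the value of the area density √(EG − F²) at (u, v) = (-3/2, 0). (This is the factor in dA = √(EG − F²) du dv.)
√(EG − F²)|_{(-3/2, 0)} = sqrt(226)

E = 100*u^2 + 1, F = 120*u*v, G = 144*v^2 + 1, so EG − F² = 100*u^2 + 144*v^2 + 1. Taking the positive square root: √(EG − F²) = sqrt(100*u^2 + 144*v^2 + 1). At (u, v) = (-3/2, 0): sqrt(226).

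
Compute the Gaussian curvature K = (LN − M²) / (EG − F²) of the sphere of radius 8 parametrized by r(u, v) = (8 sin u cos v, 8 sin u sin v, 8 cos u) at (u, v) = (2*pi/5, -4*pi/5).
K = 1/64

Coefficients of the first fundamental form: E = 64, F = 0, G = 64*sin(u)^2.
Coefficients of the second fundamental form: L = -8*sin(u)/Abs(sin(u)), M = 0, N = -8*sin(u)^3/Abs(sin(u)).
Assemble K = (LN − M²)/(EG − F²) = 1/64. At (u, v) = (2*pi/5, -4*pi/5): K = 1/64.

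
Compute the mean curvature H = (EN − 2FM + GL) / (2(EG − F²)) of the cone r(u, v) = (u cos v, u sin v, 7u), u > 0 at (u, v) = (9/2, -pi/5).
H = 7*sqrt(2)/90

With E = 50, F = 0, G = u^2, L = 0, M = 0, N = 7*sqrt(2)*u^2/(10*Abs(u)), assemble
  H = (EN − 2FM + GL) / (2(EG − F²)) = 7*sqrt(2)/(20*Abs(u)).
At (u, v) = (9/2, -pi/5): H = 7*sqrt(2)/90.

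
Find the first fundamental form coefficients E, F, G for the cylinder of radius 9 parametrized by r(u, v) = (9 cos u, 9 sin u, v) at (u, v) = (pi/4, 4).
E = 81;  F = 0;  G = 1

Partials: r_u = (-9*sin(u), 9*cos(u), 0), r_v = (0, 0, 1). As functions of (u, v):
  E = r_u · r_u = 81,
  F = r_u · r_v = 0,
  G = r_v · r_v = 1.
Evaluating at (u, v) = (pi/4, 4): E = 81, F = 0, G = 1.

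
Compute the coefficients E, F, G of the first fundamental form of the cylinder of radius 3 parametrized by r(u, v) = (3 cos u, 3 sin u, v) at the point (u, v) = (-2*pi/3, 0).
E = 9;  F = 0;  G = 1

Partials: r_u = (-3*sin(u), 3*cos(u), 0), r_v = (0, 0, 1). As functions of (u, v):
  E = r_u · r_u = 9,
  F = r_u · r_v = 0,
  G = r_v · r_v = 1.
Evaluating at (u, v) = (-2*pi/3, 0): E = 9, F = 0, G = 1.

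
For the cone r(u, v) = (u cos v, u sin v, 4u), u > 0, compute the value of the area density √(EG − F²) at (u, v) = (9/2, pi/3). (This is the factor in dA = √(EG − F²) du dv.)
√(EG − F²)|_{(9/2, pi/3)} = 9*sqrt(17)/2

E = 17, F = 0, G = u^2, so EG − F² = 17*u^2. Taking the positive square root: √(EG − F²) = sqrt(17)*Abs(u). At (u, v) = (9/2, pi/3): 9*sqrt(17)/2.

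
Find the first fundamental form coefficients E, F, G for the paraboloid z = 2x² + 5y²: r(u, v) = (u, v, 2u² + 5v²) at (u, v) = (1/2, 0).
E = 5;  F = 0;  G = 1

Partials: r_u = (1, 0, 4*u), r_v = (0, 1, 10*v). As functions of (u, v):
  E = r_u · r_u = 16*u^2 + 1,
  F = r_u · r_v = 40*u*v,
  G = r_v · r_v = 100*v^2 + 1.
Evaluating at (u, v) = (1/2, 0): E = 5, F = 0, G = 1.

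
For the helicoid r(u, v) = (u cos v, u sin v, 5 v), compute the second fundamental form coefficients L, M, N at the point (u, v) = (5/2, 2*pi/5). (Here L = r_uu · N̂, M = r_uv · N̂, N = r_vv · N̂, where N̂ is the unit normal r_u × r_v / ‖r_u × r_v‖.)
L = 0;  M = -2*sqrt(5)/5;  N = 0

Compute the unit normal N̂(u, v) = (5*sin(v)/sqrt(u^2 + 25), -5*cos(v)/sqrt(u^2 + 25), u/sqrt(u^2 + 25)), and the second partials r_uu, r_uv, r_vv. Take dot products:
  L(u, v) = r_uu · N̂ = 0,
  M(u, v) = r_uv · N̂ = -5/sqrt(u^2 + 25),
  N(u, v) = r_vv · N̂ = 0.
Evaluating at (u, v) = (5/2, 2*pi/5):
  L = 0, M = -2*sqrt(5)/5, N = 0.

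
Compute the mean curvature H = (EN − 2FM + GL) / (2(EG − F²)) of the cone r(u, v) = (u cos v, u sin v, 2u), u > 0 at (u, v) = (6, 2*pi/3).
H = sqrt(5)/30

With E = 5, F = 0, G = u^2, L = 0, M = 0, N = 2*sqrt(5)*u^2/(5*Abs(u)), assemble
  H = (EN − 2FM + GL) / (2(EG − F²)) = sqrt(5)/(5*Abs(u)).
At (u, v) = (6, 2*pi/3): H = sqrt(5)/30.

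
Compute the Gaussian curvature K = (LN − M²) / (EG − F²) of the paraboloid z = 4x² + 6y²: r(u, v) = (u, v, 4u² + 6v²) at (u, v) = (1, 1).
K = 96/43681

Coefficients of the first fundamental form: E = 64*u^2 + 1, F = 96*u*v, G = 144*v^2 + 1.
Coefficients of the second fundamental form: L = 8/sqrt(64*u^2 + 144*v^2 + 1), M = 0, N = 12/sqrt(64*u^2 + 144*v^2 + 1).
Assemble K = (LN − M²)/(EG − F²) = 96/(4096*u^4 + 18432*u^2*v^2 + 128*u^2 + 20736*v^4 + 288*v^2 + 1). At (u, v) = (1, 1): K = 96/43681.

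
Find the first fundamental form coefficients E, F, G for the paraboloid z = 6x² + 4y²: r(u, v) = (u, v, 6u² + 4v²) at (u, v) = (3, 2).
E = 1297;  F = 576;  G = 257

Partials: r_u = (1, 0, 12*u), r_v = (0, 1, 8*v). As functions of (u, v):
  E = r_u · r_u = 144*u^2 + 1,
  F = r_u · r_v = 96*u*v,
  G = r_v · r_v = 64*v^2 + 1.
Evaluating at (u, v) = (3, 2): E = 1297, F = 576, G = 257.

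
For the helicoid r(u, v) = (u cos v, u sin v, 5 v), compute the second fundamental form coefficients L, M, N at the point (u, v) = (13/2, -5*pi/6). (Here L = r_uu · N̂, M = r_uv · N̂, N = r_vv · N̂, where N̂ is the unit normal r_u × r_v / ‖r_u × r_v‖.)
L = 0;  M = -10*sqrt(269)/269;  N = 0

Compute the unit normal N̂(u, v) = (5*sin(v)/sqrt(u^2 + 25), -5*cos(v)/sqrt(u^2 + 25), u/sqrt(u^2 + 25)), and the second partials r_uu, r_uv, r_vv. Take dot products:
  L(u, v) = r_uu · N̂ = 0,
  M(u, v) = r_uv · N̂ = -5/sqrt(u^2 + 25),
  N(u, v) = r_vv · N̂ = 0.
Evaluating at (u, v) = (13/2, -5*pi/6):
  L = 0, M = -10*sqrt(269)/269, N = 0.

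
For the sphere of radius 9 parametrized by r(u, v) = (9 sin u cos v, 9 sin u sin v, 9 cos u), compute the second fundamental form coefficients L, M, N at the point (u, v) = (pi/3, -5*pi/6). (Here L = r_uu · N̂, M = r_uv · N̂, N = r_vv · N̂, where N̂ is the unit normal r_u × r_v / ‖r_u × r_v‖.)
L = -9;  M = 0;  N = -27/4

Compute the unit normal N̂(u, v) = (sin(u)^2*cos(v)/Abs(sin(u)), sin(u)^2*sin(v)/Abs(sin(u)), sin(2*u)/(2*Abs(sin(u)))), and the second partials r_uu, r_uv, r_vv. Take dot products:
  L(u, v) = r_uu · N̂ = -9*sin(u)/Abs(sin(u)),
  M(u, v) = r_uv · N̂ = 0,
  N(u, v) = r_vv · N̂ = -9*sin(u)^3/Abs(sin(u)).
Evaluating at (u, v) = (pi/3, -5*pi/6):
  L = -9, M = 0, N = -27/4.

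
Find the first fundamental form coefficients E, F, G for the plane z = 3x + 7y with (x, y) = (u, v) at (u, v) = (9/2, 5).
E = 10;  F = 21;  G = 50

Partials: r_u = (1, 0, 3), r_v = (0, 1, 7). As functions of (u, v):
  E = r_u · r_u = 10,
  F = r_u · r_v = 21,
  G = r_v · r_v = 50.
Evaluating at (u, v) = (9/2, 5): E = 10, F = 21, G = 50.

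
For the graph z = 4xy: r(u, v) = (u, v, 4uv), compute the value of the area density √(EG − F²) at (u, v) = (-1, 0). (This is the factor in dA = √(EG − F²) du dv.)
√(EG − F²)|_{(-1, 0)} = sqrt(17)

E = 16*v^2 + 1, F = 16*u*v, G = 16*u^2 + 1, so EG − F² = 16*u^2 + 16*v^2 + 1. Taking the positive square root: √(EG − F²) = sqrt(16*u^2 + 16*v^2 + 1). At (u, v) = (-1, 0): sqrt(17).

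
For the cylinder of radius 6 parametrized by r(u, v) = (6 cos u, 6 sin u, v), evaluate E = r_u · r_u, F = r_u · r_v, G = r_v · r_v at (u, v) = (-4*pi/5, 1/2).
E = 36;  F = 0;  G = 1

Partials: r_u = (-6*sin(u), 6*cos(u), 0), r_v = (0, 0, 1). As functions of (u, v):
  E = r_u · r_u = 36,
  F = r_u · r_v = 0,
  G = r_v · r_v = 1.
Evaluating at (u, v) = (-4*pi/5, 1/2): E = 36, F = 0, G = 1.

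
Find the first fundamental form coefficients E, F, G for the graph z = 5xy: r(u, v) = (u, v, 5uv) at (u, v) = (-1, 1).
E = 26;  F = -25;  G = 26

Partials: r_u = (1, 0, 5*v), r_v = (0, 1, 5*u). As functions of (u, v):
  E = r_u · r_u = 25*v^2 + 1,
  F = r_u · r_v = 25*u*v,
  G = r_v · r_v = 25*u^2 + 1.
Evaluating at (u, v) = (-1, 1): E = 26, F = -25, G = 26.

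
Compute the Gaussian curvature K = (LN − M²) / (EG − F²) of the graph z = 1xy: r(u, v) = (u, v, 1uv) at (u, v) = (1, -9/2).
K = -16/7921

Coefficients of the first fundamental form: E = v^2 + 1, F = u*v, G = u^2 + 1.
Coefficients of the second fundamental form: L = 0, M = 1/sqrt(u^2 + v^2 + 1), N = 0.
Assemble K = (LN − M²)/(EG − F²) = 1/((u^2*v^2 - (u^2 + 1)*(v^2 + 1))*(u^2 + v^2 + 1)). At (u, v) = (1, -9/2): K = -16/7921.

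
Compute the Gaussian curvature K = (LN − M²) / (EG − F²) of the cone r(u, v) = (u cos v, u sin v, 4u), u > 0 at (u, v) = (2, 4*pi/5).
K = 0

Coefficients of the first fundamental form: E = 17, F = 0, G = u^2.
Coefficients of the second fundamental form: L = 0, M = 0, N = 4*sqrt(17)*u^2/(17*Abs(u)).
Assemble K = (LN − M²)/(EG − F²) = 0. At (u, v) = (2, 4*pi/5): K = 0.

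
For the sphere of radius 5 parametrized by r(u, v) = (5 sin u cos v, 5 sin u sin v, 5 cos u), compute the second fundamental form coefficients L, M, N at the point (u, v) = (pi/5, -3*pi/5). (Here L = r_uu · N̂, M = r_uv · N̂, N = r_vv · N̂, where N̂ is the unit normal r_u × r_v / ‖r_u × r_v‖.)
L = -5;  M = 0;  N = -25/8 + 5*sqrt(5)/8

Compute the unit normal N̂(u, v) = (sin(u)^2*cos(v)/Abs(sin(u)), sin(u)^2*sin(v)/Abs(sin(u)), sin(2*u)/(2*Abs(sin(u)))), and the second partials r_uu, r_uv, r_vv. Take dot products:
  L(u, v) = r_uu · N̂ = -5*sin(u)/Abs(sin(u)),
  M(u, v) = r_uv · N̂ = 0,
  N(u, v) = r_vv · N̂ = -5*sin(u)^3/Abs(sin(u)).
Evaluating at (u, v) = (pi/5, -3*pi/5):
  L = -5, M = 0, N = -25/8 + 5*sqrt(5)/8.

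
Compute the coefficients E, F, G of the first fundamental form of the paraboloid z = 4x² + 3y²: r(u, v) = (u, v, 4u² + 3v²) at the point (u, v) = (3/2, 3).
E = 145;  F = 216;  G = 325

Partials: r_u = (1, 0, 8*u), r_v = (0, 1, 6*v). As functions of (u, v):
  E = r_u · r_u = 64*u^2 + 1,
  F = r_u · r_v = 48*u*v,
  G = r_v · r_v = 36*v^2 + 1.
Evaluating at (u, v) = (3/2, 3): E = 145, F = 216, G = 325.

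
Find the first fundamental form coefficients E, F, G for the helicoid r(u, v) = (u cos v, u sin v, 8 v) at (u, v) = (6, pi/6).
E = 1;  F = 0;  G = 100

Partials: r_u = (cos(v), sin(v), 0), r_v = (-u*sin(v), u*cos(v), 8). As functions of (u, v):
  E = r_u · r_u = 1,
  F = r_u · r_v = 0,
  G = r_v · r_v = u^2 + 64.
Evaluating at (u, v) = (6, pi/6): E = 1, F = 0, G = 100.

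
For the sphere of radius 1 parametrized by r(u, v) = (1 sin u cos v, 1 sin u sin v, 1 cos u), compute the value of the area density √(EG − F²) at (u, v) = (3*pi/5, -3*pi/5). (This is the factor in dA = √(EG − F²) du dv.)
√(EG − F²)|_{(3*pi/5, -3*pi/5)} = sqrt(2*sqrt(5) + 10)/4

E = 1, F = 0, G = sin(u)^2, so EG − F² = sin(u)^2. Taking the positive square root: √(EG − F²) = Abs(sin(u)). At (u, v) = (3*pi/5, -3*pi/5): sqrt(2*sqrt(5) + 10)/4.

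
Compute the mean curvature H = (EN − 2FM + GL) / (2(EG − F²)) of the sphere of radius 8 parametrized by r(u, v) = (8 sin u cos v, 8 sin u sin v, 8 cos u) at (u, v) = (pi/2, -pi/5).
H = -1/8

With E = 64, F = 0, G = 64*sin(u)^2, L = -8*sin(u)/Abs(sin(u)), M = 0, N = -8*sin(u)^3/Abs(sin(u)), assemble
  H = (EN − 2FM + GL) / (2(EG − F²)) = -sin(u)/(8*Abs(sin(u))).
At (u, v) = (pi/2, -pi/5): H = -1/8.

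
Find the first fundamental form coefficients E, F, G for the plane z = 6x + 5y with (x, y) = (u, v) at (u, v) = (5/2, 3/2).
E = 37;  F = 30;  G = 26

Partials: r_u = (1, 0, 6), r_v = (0, 1, 5). As functions of (u, v):
  E = r_u · r_u = 37,
  F = r_u · r_v = 30,
  G = r_v · r_v = 26.
Evaluating at (u, v) = (5/2, 3/2): E = 37, F = 30, G = 26.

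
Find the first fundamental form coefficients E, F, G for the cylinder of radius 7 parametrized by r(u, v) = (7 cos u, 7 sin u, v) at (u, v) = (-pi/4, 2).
E = 49;  F = 0;  G = 1

Partials: r_u = (-7*sin(u), 7*cos(u), 0), r_v = (0, 0, 1). As functions of (u, v):
  E = r_u · r_u = 49,
  F = r_u · r_v = 0,
  G = r_v · r_v = 1.
Evaluating at (u, v) = (-pi/4, 2): E = 49, F = 0, G = 1.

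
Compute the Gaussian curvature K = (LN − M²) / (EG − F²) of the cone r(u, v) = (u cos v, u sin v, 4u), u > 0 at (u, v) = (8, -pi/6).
K = 0

Coefficients of the first fundamental form: E = 17, F = 0, G = u^2.
Coefficients of the second fundamental form: L = 0, M = 0, N = 4*sqrt(17)*u^2/(17*Abs(u)).
Assemble K = (LN − M²)/(EG − F²) = 0. At (u, v) = (8, -pi/6): K = 0.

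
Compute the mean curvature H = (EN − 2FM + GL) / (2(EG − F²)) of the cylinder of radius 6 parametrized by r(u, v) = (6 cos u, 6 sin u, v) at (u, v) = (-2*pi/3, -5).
H = -1/12

With E = 36, F = 0, G = 1, L = -6, M = 0, N = 0, assemble
  H = (EN − 2FM + GL) / (2(EG − F²)) = -1/12.
At (u, v) = (-2*pi/3, -5): H = -1/12.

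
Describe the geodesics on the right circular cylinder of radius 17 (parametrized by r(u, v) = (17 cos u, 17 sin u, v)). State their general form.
The cylinder is flat (K = 0) and locally isometric to the plane via the development (u, v) ↦ (17 u, v). Geodesics are the pre-images of straight lines: circles (v constant), vertical lines (u constant), and helices (v = c · u + d) for constants c, d.

A right cylinder has E = 17², F = 0, G = 1, so EG − F² = 17², and L = −17, M = N = 0, giving K = (LN − M²)/(EG − F²) = 0 everywhere. A flat surface is locally isometric to the Euclidean plane via the map (u, v) ↦ (17 u, v). Straight lines in the (x̃, ỹ) plane pull back to: (a) horizontal circles (v = const), (b) vertical generators (u = const), and (c) helices (17 u tan θ = v, i.e. v = c · u + d).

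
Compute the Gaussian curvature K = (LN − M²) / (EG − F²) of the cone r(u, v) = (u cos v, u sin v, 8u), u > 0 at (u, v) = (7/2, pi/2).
K = 0

Coefficients of the first fundamental form: E = 65, F = 0, G = u^2.
Coefficients of the second fundamental form: L = 0, M = 0, N = 8*sqrt(65)*u^2/(65*Abs(u)).
Assemble K = (LN − M²)/(EG − F²) = 0. At (u, v) = (7/2, pi/2): K = 0.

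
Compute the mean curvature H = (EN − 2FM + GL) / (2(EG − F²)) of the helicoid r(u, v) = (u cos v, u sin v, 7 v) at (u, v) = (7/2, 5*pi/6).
H = 0

With E = 1, F = 0, G = u^2 + 49, L = 0, M = -7/sqrt(u^2 + 49), N = 0, assemble
  H = (EN − 2FM + GL) / (2(EG − F²)) = 0.
At (u, v) = (7/2, 5*pi/6): H = 0.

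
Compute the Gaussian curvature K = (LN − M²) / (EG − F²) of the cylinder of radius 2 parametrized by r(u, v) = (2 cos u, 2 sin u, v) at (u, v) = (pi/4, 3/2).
K = 0

Coefficients of the first fundamental form: E = 4, F = 0, G = 1.
Coefficients of the second fundamental form: L = -2, M = 0, N = 0.
Assemble K = (LN − M²)/(EG − F²) = 0. At (u, v) = (pi/4, 3/2): K = 0.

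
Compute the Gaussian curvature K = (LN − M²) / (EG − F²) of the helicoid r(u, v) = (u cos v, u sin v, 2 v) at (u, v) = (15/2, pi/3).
K = -64/58081

Coefficients of the first fundamental form: E = 1, F = 0, G = u^2 + 4.
Coefficients of the second fundamental form: L = 0, M = -2/sqrt(u^2 + 4), N = 0.
Assemble K = (LN − M²)/(EG − F²) = -4/(u^2 + 4)^2. At (u, v) = (15/2, pi/3): K = -64/58081.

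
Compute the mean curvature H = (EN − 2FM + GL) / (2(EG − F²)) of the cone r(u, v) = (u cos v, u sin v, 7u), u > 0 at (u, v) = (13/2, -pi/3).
H = 7*sqrt(2)/130

With E = 50, F = 0, G = u^2, L = 0, M = 0, N = 7*sqrt(2)*u^2/(10*Abs(u)), assemble
  H = (EN − 2FM + GL) / (2(EG − F²)) = 7*sqrt(2)/(20*Abs(u)).
At (u, v) = (13/2, -pi/3): H = 7*sqrt(2)/130.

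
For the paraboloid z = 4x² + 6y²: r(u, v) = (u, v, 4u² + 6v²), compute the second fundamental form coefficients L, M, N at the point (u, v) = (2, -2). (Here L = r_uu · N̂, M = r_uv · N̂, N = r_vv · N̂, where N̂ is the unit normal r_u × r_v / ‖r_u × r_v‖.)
L = 8*sqrt(17)/119;  M = 0;  N = 12*sqrt(17)/119

Compute the unit normal N̂(u, v) = (-8*u/sqrt(64*u^2 + 144*v^2 + 1), -12*v/sqrt(64*u^2 + 144*v^2 + 1), 1/sqrt(64*u^2 + 144*v^2 + 1)), and the second partials r_uu, r_uv, r_vv. Take dot products:
  L(u, v) = r_uu · N̂ = 8/sqrt(64*u^2 + 144*v^2 + 1),
  M(u, v) = r_uv · N̂ = 0,
  N(u, v) = r_vv · N̂ = 12/sqrt(64*u^2 + 144*v^2 + 1).
Evaluating at (u, v) = (2, -2):
  L = 8*sqrt(17)/119, M = 0, N = 12*sqrt(17)/119.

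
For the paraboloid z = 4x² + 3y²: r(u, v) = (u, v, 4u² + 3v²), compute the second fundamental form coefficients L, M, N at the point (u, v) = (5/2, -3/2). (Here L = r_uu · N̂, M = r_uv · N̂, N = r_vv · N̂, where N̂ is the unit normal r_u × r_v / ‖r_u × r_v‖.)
L = 4*sqrt(482)/241;  M = 0;  N = 3*sqrt(482)/241

Compute the unit normal N̂(u, v) = (-8*u/sqrt(64*u^2 + 36*v^2 + 1), -6*v/sqrt(64*u^2 + 36*v^2 + 1), 1/sqrt(64*u^2 + 36*v^2 + 1)), and the second partials r_uu, r_uv, r_vv. Take dot products:
  L(u, v) = r_uu · N̂ = 8/sqrt(64*u^2 + 36*v^2 + 1),
  M(u, v) = r_uv · N̂ = 0,
  N(u, v) = r_vv · N̂ = 6/sqrt(64*u^2 + 36*v^2 + 1).
Evaluating at (u, v) = (5/2, -3/2):
  L = 4*sqrt(482)/241, M = 0, N = 3*sqrt(482)/241.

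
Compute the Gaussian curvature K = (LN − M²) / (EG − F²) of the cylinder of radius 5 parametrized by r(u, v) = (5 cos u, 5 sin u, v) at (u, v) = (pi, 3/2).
K = 0

Coefficients of the first fundamental form: E = 25, F = 0, G = 1.
Coefficients of the second fundamental form: L = -5, M = 0, N = 0.
Assemble K = (LN − M²)/(EG − F²) = 0. At (u, v) = (pi, 3/2): K = 0.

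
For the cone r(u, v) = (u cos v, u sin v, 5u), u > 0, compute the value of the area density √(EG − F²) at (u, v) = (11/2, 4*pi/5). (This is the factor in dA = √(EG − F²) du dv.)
√(EG − F²)|_{(11/2, 4*pi/5)} = 11*sqrt(26)/2

E = 26, F = 0, G = u^2, so EG − F² = 26*u^2. Taking the positive square root: √(EG − F²) = sqrt(26)*Abs(u). At (u, v) = (11/2, 4*pi/5): 11*sqrt(26)/2.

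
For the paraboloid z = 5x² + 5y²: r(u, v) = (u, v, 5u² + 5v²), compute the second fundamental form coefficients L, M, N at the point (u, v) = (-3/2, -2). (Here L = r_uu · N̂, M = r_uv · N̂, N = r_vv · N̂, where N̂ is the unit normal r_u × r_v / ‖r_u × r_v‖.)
L = 5*sqrt(626)/313;  M = 0;  N = 5*sqrt(626)/313

Compute the unit normal N̂(u, v) = (-10*u/sqrt(100*u^2 + 100*v^2 + 1), -10*v/sqrt(100*u^2 + 100*v^2 + 1), 1/sqrt(100*u^2 + 100*v^2 + 1)), and the second partials r_uu, r_uv, r_vv. Take dot products:
  L(u, v) = r_uu · N̂ = 10/sqrt(100*u^2 + 100*v^2 + 1),
  M(u, v) = r_uv · N̂ = 0,
  N(u, v) = r_vv · N̂ = 10/sqrt(100*u^2 + 100*v^2 + 1).
Evaluating at (u, v) = (-3/2, -2):
  L = 5*sqrt(626)/313, M = 0, N = 5*sqrt(626)/313.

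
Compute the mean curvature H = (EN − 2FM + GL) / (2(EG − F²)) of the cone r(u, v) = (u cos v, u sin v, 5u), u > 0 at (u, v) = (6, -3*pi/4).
H = 5*sqrt(26)/312

With E = 26, F = 0, G = u^2, L = 0, M = 0, N = 5*sqrt(26)*u^2/(26*Abs(u)), assemble
  H = (EN − 2FM + GL) / (2(EG − F²)) = 5*sqrt(26)/(52*Abs(u)).
At (u, v) = (6, -3*pi/4): H = 5*sqrt(26)/312.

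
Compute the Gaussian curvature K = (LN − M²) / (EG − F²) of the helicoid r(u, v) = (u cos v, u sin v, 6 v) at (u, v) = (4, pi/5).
K = -9/676

Coefficients of the first fundamental form: E = 1, F = 0, G = u^2 + 36.
Coefficients of the second fundamental form: L = 0, M = -6/sqrt(u^2 + 36), N = 0.
Assemble K = (LN − M²)/(EG − F²) = -36/(u^2 + 36)^2. At (u, v) = (4, pi/5): K = -9/676.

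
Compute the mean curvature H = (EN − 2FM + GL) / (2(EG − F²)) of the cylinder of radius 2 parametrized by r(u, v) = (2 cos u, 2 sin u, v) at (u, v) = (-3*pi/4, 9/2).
H = -1/4

With E = 4, F = 0, G = 1, L = -2, M = 0, N = 0, assemble
  H = (EN − 2FM + GL) / (2(EG − F²)) = -1/4.
At (u, v) = (-3*pi/4, 9/2): H = -1/4.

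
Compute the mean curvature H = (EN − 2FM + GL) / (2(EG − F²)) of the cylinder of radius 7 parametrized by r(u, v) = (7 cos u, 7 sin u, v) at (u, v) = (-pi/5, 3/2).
H = -1/14

With E = 49, F = 0, G = 1, L = -7, M = 0, N = 0, assemble
  H = (EN − 2FM + GL) / (2(EG − F²)) = -1/14.
At (u, v) = (-pi/5, 3/2): H = -1/14.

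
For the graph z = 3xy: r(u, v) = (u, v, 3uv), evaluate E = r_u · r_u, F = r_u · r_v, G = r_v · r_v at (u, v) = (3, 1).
E = 10;  F = 27;  G = 82

Partials: r_u = (1, 0, 3*v), r_v = (0, 1, 3*u). As functions of (u, v):
  E = r_u · r_u = 9*v^2 + 1,
  F = r_u · r_v = 9*u*v,
  G = r_v · r_v = 9*u^2 + 1.
Evaluating at (u, v) = (3, 1): E = 10, F = 27, G = 82.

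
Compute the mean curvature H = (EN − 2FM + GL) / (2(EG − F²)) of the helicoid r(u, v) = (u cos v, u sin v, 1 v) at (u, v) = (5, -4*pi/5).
H = 0

With E = 1, F = 0, G = u^2 + 1, L = 0, M = -1/sqrt(u^2 + 1), N = 0, assemble
  H = (EN − 2FM + GL) / (2(EG − F²)) = 0.
At (u, v) = (5, -4*pi/5): H = 0.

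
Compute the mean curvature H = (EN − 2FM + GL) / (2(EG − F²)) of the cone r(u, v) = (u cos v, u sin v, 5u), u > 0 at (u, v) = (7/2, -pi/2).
H = 5*sqrt(26)/182

With E = 26, F = 0, G = u^2, L = 0, M = 0, N = 5*sqrt(26)*u^2/(26*Abs(u)), assemble
  H = (EN − 2FM + GL) / (2(EG − F²)) = 5*sqrt(26)/(52*Abs(u)).
At (u, v) = (7/2, -pi/2): H = 5*sqrt(26)/182.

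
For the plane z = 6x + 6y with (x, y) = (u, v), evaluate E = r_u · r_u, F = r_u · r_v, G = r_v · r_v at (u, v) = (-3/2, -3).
E = 37;  F = 36;  G = 37

Partials: r_u = (1, 0, 6), r_v = (0, 1, 6). As functions of (u, v):
  E = r_u · r_u = 37,
  F = r_u · r_v = 36,
  G = r_v · r_v = 37.
Evaluating at (u, v) = (-3/2, -3): E = 37, F = 36, G = 37.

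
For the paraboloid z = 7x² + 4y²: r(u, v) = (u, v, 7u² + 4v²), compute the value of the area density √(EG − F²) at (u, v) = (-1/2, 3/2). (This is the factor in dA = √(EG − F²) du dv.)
√(EG − F²)|_{(-1/2, 3/2)} = sqrt(194)

E = 196*u^2 + 1, F = 112*u*v, G = 64*v^2 + 1, so EG − F² = 196*u^2 + 64*v^2 + 1. Taking the positive square root: √(EG − F²) = sqrt(196*u^2 + 64*v^2 + 1). At (u, v) = (-1/2, 3/2): sqrt(194).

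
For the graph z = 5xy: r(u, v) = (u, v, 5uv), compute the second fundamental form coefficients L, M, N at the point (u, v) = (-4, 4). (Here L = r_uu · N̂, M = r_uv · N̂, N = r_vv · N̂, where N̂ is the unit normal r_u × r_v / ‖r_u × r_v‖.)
L = 0;  M = 5*sqrt(89)/267;  N = 0

Compute the unit normal N̂(u, v) = (-5*v/sqrt(25*u^2 + 25*v^2 + 1), -5*u/sqrt(25*u^2 + 25*v^2 + 1), 1/sqrt(25*u^2 + 25*v^2 + 1)), and the second partials r_uu, r_uv, r_vv. Take dot products:
  L(u, v) = r_uu · N̂ = 0,
  M(u, v) = r_uv · N̂ = 5/sqrt(25*u^2 + 25*v^2 + 1),
  N(u, v) = r_vv · N̂ = 0.
Evaluating at (u, v) = (-4, 4):
  L = 0, M = 5*sqrt(89)/267, N = 0.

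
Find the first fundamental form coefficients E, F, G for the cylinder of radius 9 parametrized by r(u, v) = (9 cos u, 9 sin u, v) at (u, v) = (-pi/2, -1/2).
E = 81;  F = 0;  G = 1

Partials: r_u = (-9*sin(u), 9*cos(u), 0), r_v = (0, 0, 1). As functions of (u, v):
  E = r_u · r_u = 81,
  F = r_u · r_v = 0,
  G = r_v · r_v = 1.
Evaluating at (u, v) = (-pi/2, -1/2): E = 81, F = 0, G = 1.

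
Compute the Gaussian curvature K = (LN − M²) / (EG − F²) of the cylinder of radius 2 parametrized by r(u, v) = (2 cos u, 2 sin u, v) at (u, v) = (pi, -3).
K = 0

Coefficients of the first fundamental form: E = 4, F = 0, G = 1.
Coefficients of the second fundamental form: L = -2, M = 0, N = 0.
Assemble K = (LN − M²)/(EG − F²) = 0. At (u, v) = (pi, -3): K = 0.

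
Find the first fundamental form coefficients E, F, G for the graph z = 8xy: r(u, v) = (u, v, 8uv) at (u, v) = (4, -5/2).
E = 401;  F = -640;  G = 1025

Partials: r_u = (1, 0, 8*v), r_v = (0, 1, 8*u). As functions of (u, v):
  E = r_u · r_u = 64*v^2 + 1,
  F = r_u · r_v = 64*u*v,
  G = r_v · r_v = 64*u^2 + 1.
Evaluating at (u, v) = (4, -5/2): E = 401, F = -640, G = 1025.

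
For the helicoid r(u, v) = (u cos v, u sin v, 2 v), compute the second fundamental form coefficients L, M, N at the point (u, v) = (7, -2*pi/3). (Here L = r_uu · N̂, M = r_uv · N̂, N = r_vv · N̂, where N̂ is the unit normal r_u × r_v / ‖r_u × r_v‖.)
L = 0;  M = -2*sqrt(53)/53;  N = 0

Compute the unit normal N̂(u, v) = (2*sin(v)/sqrt(u^2 + 4), -2*cos(v)/sqrt(u^2 + 4), u/sqrt(u^2 + 4)), and the second partials r_uu, r_uv, r_vv. Take dot products:
  L(u, v) = r_uu · N̂ = 0,
  M(u, v) = r_uv · N̂ = -2/sqrt(u^2 + 4),
  N(u, v) = r_vv · N̂ = 0.
Evaluating at (u, v) = (7, -2*pi/3):
  L = 0, M = -2*sqrt(53)/53, N = 0.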